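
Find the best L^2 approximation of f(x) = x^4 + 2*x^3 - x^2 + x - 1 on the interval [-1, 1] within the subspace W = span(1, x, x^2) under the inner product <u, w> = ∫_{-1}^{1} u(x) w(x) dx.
g(x) = -x^2/7 + 11*x/5 - 38/35

The best approximation g ∈ W is the orthogonal projection of f onto W. Writing g = a_0 + a_1 x + a_2 x^2, the coefficients solve the normal equations G · a = b where
  G_{ij} = <φ_i, φ_j> and b_i = <f, φ_i>, with φ_0 = 1, φ_1 = x, φ_2 = x^2.
G =
  [2, 0, 2/3]
  [0, 2/3, 0]
  [2/3, 0, 2/5],
b = (-34/15, 22/15, -82/105).
Solving gives a_0 = -38/35, a_1 = 11/5, a_2 = -1/7, so
  g(x) = -x^2/7 + 11*x/5 - 38/35.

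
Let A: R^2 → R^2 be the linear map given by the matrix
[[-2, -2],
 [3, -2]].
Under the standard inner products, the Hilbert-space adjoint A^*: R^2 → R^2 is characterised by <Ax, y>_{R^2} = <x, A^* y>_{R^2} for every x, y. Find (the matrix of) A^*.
A^* = A^T =
[[-2, 3],
 [-2, -2]]

For real matrices with standard dot products, the defining identity <Ax, y> = <x, A^* y> gives (Ax)^T y = x^T (A^*) y, i.e. x^T A^T y = x^T (A^*) y. Since this holds for all x, y, we must have A^* = A^T. Therefore
A^* =
[[-2, 3],
 [-2, -2]].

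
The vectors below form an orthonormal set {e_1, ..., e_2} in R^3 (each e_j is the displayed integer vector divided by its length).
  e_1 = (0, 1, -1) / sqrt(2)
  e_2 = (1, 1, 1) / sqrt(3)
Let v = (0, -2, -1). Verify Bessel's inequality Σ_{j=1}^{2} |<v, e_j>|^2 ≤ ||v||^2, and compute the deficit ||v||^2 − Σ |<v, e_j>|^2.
Σ |<v, e_j>|^2 = 7/2; ||v||^2 = 5; deficit = 3/2

Write each e_j = u_j / sqrt(<u_j, u_j>) where u_j is the displayed integer vector. Then <v, e_j> = <v, u_j> / sqrt(<u_j, u_j>), so |<v, e_j>|^2 = <v, u_j>^2 / <u_j, u_j>.
Coefficients: <v, e_1> = -1/sqrt(2), <v, e_2> = -3/sqrt(3).
Square and sum: Σ |<v, e_j>|^2 = 7/2.
Compute ||v||^2 = v·v = 5.
Deficit = 5 − 7/2 = 3/2 ≥ 0, confirming Bessel's inequality. (The deficit equals ||v − Σ <v,e_j> e_j||^2, the squared distance from v to span{e_j}.)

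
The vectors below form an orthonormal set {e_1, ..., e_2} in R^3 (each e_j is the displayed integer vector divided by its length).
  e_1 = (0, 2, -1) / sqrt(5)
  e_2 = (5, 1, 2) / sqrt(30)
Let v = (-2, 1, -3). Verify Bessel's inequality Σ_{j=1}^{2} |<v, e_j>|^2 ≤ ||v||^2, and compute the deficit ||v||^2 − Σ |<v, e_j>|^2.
Σ |<v, e_j>|^2 = 25/2; ||v||^2 = 14; deficit = 3/2

Write each e_j = u_j / sqrt(<u_j, u_j>) where u_j is the displayed integer vector. Then <v, e_j> = <v, u_j> / sqrt(<u_j, u_j>), so |<v, e_j>|^2 = <v, u_j>^2 / <u_j, u_j>.
Coefficients: <v, e_1> = 5/sqrt(5), <v, e_2> = -15/sqrt(30).
Square and sum: Σ |<v, e_j>|^2 = 25/2.
Compute ||v||^2 = v·v = 14.
Deficit = 14 − 25/2 = 3/2 ≥ 0, confirming Bessel's inequality. (The deficit equals ||v − Σ <v,e_j> e_j||^2, the squared distance from v to span{e_j}.)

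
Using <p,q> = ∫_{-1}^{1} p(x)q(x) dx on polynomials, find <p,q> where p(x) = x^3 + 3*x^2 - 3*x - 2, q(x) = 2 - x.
<p,q> = -12/5

Expand the product: p(x)·q(x) = -x^4 - x^3 + 9*x^2 - 4*x - 4.
∫_{-1}^{1} of each monomial x^k gives [2/(k+1) if k even, 0 if k odd]. Integrating term-by-term (or equivalently evaluating the antiderivative F(x) = -x^5/5 - x^4/4 + 3*x^3 - 2*x^2 - 4*x at the endpoints):
  F(1) − F(−1) = -69/20 − (-21/20) = -12/5.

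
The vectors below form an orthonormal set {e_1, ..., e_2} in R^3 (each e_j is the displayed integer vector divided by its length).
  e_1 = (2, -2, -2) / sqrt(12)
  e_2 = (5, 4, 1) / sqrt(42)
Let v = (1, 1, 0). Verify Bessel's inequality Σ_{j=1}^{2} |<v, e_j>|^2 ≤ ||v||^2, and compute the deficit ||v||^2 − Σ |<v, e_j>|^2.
Σ |<v, e_j>|^2 = 27/14; ||v||^2 = 2; deficit = 1/14

Write each e_j = u_j / sqrt(<u_j, u_j>) where u_j is the displayed integer vector. Then <v, e_j> = <v, u_j> / sqrt(<u_j, u_j>), so |<v, e_j>|^2 = <v, u_j>^2 / <u_j, u_j>.
Coefficients: <v, e_1> = 0/sqrt(12), <v, e_2> = 9/sqrt(42).
Square and sum: Σ |<v, e_j>|^2 = 27/14.
Compute ||v||^2 = v·v = 2.
Deficit = 2 − 27/14 = 1/14 ≥ 0, confirming Bessel's inequality. (The deficit equals ||v − Σ <v,e_j> e_j||^2, the squared distance from v to span{e_j}.)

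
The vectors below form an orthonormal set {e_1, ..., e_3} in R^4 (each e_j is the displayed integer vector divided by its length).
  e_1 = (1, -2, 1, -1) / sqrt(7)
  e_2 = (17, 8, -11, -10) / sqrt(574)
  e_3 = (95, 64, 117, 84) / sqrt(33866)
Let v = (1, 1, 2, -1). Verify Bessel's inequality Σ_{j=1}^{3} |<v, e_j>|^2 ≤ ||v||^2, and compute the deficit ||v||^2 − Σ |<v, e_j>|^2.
Σ |<v, e_j>|^2 = 1522/413; ||v||^2 = 7; deficit = 1369/413

Write each e_j = u_j / sqrt(<u_j, u_j>) where u_j is the displayed integer vector. Then <v, e_j> = <v, u_j> / sqrt(<u_j, u_j>), so |<v, e_j>|^2 = <v, u_j>^2 / <u_j, u_j>.
Coefficients: <v, e_1> = 2/sqrt(7), <v, e_2> = 13/sqrt(574), <v, e_3> = 309/sqrt(33866).
Square and sum: Σ |<v, e_j>|^2 = 1522/413.
Compute ||v||^2 = v·v = 7.
Deficit = 7 − 1522/413 = 1369/413 ≥ 0, confirming Bessel's inequality. (The deficit equals ||v − Σ <v,e_j> e_j||^2, the squared distance from v to span{e_j}.)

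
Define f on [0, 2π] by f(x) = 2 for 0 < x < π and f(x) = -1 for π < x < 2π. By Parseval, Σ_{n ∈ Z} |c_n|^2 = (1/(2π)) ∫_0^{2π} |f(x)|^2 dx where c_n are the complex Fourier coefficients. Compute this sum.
Σ |c_n|^2 = 5/2

Parseval equates the L^2 energy of f (normalised by 1/(2π)) with the ℓ^2 sum of its Fourier coefficients: (1/(2π)) ∫_0^{2π} |f|^2 = Σ |c_n|^2.
Compute the left side: (1/(2π)) [∫_0^π 2^2 dx + ∫_π^{2π} (-1)^2 dx] = (1/(2π)) · (4π + 1π) = (4 + 1)/2 = 5/2.
So Σ_{n ∈ Z} |c_n|^2 = 5/2.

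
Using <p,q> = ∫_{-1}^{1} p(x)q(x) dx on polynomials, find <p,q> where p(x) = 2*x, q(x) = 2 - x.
<p,q> = -4/3

Expand the product: p(x)·q(x) = -2*x^2 + 4*x.
∫_{-1}^{1} of each monomial x^k gives [2/(k+1) if k even, 0 if k odd]. Integrating term-by-term (or equivalently evaluating the antiderivative F(x) = -2*x^3/3 + 2*x^2 at the endpoints):
  F(1) − F(−1) = 4/3 − (8/3) = -4/3.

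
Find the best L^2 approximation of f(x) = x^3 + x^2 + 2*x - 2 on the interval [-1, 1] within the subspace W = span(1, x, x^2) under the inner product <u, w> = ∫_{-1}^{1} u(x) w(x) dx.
g(x) = x^2 + 13*x/5 - 2

The best approximation g ∈ W is the orthogonal projection of f onto W. Writing g = a_0 + a_1 x + a_2 x^2, the coefficients solve the normal equations G · a = b where
  G_{ij} = <φ_i, φ_j> and b_i = <f, φ_i>, with φ_0 = 1, φ_1 = x, φ_2 = x^2.
G =
  [2, 0, 2/3]
  [0, 2/3, 0]
  [2/3, 0, 2/5],
b = (-10/3, 26/15, -14/15).
Solving gives a_0 = -2, a_1 = 13/5, a_2 = 1, so
  g(x) = x^2 + 13*x/5 - 2.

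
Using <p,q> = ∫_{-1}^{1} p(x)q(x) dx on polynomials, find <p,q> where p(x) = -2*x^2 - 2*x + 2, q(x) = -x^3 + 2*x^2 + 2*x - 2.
<p,q> = -92/15

Expand the product: p(x)·q(x) = 2*x^5 - 2*x^4 - 10*x^3 + 4*x^2 + 8*x - 4.
∫_{-1}^{1} of each monomial x^k gives [2/(k+1) if k even, 0 if k odd]. Integrating term-by-term (or equivalently evaluating the antiderivative F(x) = x^6/3 - 2*x^5/5 - 5*x^4/2 + 4*x^3/3 + 4*x^2 - 4*x at the endpoints):
  F(1) − F(−1) = -37/30 − (49/10) = -92/15.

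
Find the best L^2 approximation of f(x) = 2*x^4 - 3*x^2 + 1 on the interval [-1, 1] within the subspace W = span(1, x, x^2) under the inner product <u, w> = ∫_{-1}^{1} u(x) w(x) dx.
g(x) = 29/35 - 9*x^2/7

The best approximation g ∈ W is the orthogonal projection of f onto W. Writing g = a_0 + a_1 x + a_2 x^2, the coefficients solve the normal equations G · a = b where
  G_{ij} = <φ_i, φ_j> and b_i = <f, φ_i>, with φ_0 = 1, φ_1 = x, φ_2 = x^2.
G =
  [2, 0, 2/3]
  [0, 2/3, 0]
  [2/3, 0, 2/5],
b = (4/5, 0, 4/105).
Solving gives a_0 = 29/35, a_1 = 0, a_2 = -9/7, so
  g(x) = 29/35 - 9*x^2/7.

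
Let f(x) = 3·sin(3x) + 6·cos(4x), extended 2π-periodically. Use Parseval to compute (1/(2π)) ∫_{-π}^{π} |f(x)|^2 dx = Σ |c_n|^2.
Σ |c_n|^2 = 45/2

Expand |f|^2 and use orthogonality of {sin(nx), cos(mx)} on [-π, π]:
  ∫_{-π}^{π} sin(nx)^2 dx = π, ∫ cos(mx)^2 dx = π, and cross terms integrate to 0.
So ∫_{-π}^{π} f(x)^2 dx = 3^2 · π + 6^2 · π = (9 + 36)π.
Divide by 2π: (9 + 36)/2 = 45/2.
By Parseval, this equals Σ |c_n|^2.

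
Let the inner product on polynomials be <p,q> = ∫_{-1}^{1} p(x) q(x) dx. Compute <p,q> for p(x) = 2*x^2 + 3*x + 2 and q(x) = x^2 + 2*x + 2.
<p,q> = 84/5

Expand the product: p(x)·q(x) = 2*x^4 + 7*x^3 + 12*x^2 + 10*x + 4.
∫_{-1}^{1} of each monomial x^k gives [2/(k+1) if k even, 0 if k odd]. Integrating term-by-term (or equivalently evaluating the antiderivative F(x) = 2*x^5/5 + 7*x^4/4 + 4*x^3 + 5*x^2 + 4*x at the endpoints):
  F(1) − F(−1) = 303/20 − (-33/20) = 84/5.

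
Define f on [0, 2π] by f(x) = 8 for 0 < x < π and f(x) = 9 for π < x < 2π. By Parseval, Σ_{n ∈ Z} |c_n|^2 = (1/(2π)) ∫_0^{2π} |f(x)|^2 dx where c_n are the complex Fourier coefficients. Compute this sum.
Σ |c_n|^2 = 145/2

Parseval equates the L^2 energy of f (normalised by 1/(2π)) with the ℓ^2 sum of its Fourier coefficients: (1/(2π)) ∫_0^{2π} |f|^2 = Σ |c_n|^2.
Compute the left side: (1/(2π)) [∫_0^π 8^2 dx + ∫_π^{2π} 9^2 dx] = (1/(2π)) · (64π + 81π) = (64 + 81)/2 = 145/2.
So Σ_{n ∈ Z} |c_n|^2 = 145/2.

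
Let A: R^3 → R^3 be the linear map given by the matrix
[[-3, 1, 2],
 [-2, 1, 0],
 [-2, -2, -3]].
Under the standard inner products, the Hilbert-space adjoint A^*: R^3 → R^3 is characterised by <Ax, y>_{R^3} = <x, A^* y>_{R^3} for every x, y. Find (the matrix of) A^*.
A^* = A^T =
[[-3, -2, -2],
 [1, 1, -2],
 [2, 0, -3]]

For real matrices with standard dot products, the defining identity <Ax, y> = <x, A^* y> gives (Ax)^T y = x^T (A^*) y, i.e. x^T A^T y = x^T (A^*) y. Since this holds for all x, y, we must have A^* = A^T. Therefore
A^* =
[[-3, -2, -2],
 [1, 1, -2],
 [2, 0, -3]].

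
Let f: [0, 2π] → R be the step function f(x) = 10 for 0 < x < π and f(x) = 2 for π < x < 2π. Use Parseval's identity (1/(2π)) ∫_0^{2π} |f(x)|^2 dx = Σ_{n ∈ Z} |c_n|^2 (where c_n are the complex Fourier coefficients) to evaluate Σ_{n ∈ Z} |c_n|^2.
Σ |c_n|^2 = 52

Parseval equates the L^2 energy of f (normalised by 1/(2π)) with the ℓ^2 sum of its Fourier coefficients: (1/(2π)) ∫_0^{2π} |f|^2 = Σ |c_n|^2.
Compute the left side: (1/(2π)) [∫_0^π 10^2 dx + ∫_π^{2π} 2^2 dx] = (1/(2π)) · (100π + 4π) = (100 + 4)/2 = 52.
So Σ_{n ∈ Z} |c_n|^2 = 52.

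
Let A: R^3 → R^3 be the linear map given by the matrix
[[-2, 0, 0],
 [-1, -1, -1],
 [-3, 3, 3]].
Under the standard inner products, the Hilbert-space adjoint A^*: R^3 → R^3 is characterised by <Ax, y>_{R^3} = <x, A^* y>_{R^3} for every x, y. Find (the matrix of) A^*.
A^* = A^T =
[[-2, -1, -3],
 [0, -1, 3],
 [0, -1, 3]]

For real matrices with standard dot products, the defining identity <Ax, y> = <x, A^* y> gives (Ax)^T y = x^T (A^*) y, i.e. x^T A^T y = x^T (A^*) y. Since this holds for all x, y, we must have A^* = A^T. Therefore
A^* =
[[-2, -1, -3],
 [0, -1, 3],
 [0, -1, 3]].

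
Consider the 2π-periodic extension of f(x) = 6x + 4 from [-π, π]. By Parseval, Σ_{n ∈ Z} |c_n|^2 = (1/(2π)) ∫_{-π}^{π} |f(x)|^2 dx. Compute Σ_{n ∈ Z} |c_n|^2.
Σ |c_n|^2 = 12π^2 + 16

Expand and integrate term by term over [-π, π]:
  ∫ (6x)^2 dx = 36·(2π^3/3); ∫ 2·6·(4)·x dx = 0 (odd integrand); ∫ 4^2 dx = 16·2π.
So (1/(2π)) ∫_{-π}^{π} (6x + 4)^2 dx = 36π^2/3 + 16 = 12π^2 + 16.
Parseval ⇒ Σ |c_n|^2 = 12π^2 + 16.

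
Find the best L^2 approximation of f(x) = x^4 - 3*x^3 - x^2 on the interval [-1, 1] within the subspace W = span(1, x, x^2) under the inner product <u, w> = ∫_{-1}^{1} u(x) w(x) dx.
g(x) = -x^2/7 - 9*x/5 - 3/35

The best approximation g ∈ W is the orthogonal projection of f onto W. Writing g = a_0 + a_1 x + a_2 x^2, the coefficients solve the normal equations G · a = b where
  G_{ij} = <φ_i, φ_j> and b_i = <f, φ_i>, with φ_0 = 1, φ_1 = x, φ_2 = x^2.
G =
  [2, 0, 2/3]
  [0, 2/3, 0]
  [2/3, 0, 2/5],
b = (-4/15, -6/5, -4/35).
Solving gives a_0 = -3/35, a_1 = -9/5, a_2 = -1/7, so
  g(x) = -x^2/7 - 9*x/5 - 3/35.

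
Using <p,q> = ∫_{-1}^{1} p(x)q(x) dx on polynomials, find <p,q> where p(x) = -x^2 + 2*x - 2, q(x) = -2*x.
<p,q> = -8/3

Expand the product: p(x)·q(x) = 2*x^3 - 4*x^2 + 4*x.
∫_{-1}^{1} of each monomial x^k gives [2/(k+1) if k even, 0 if k odd]. Integrating term-by-term (or equivalently evaluating the antiderivative F(x) = x^4/2 - 4*x^3/3 + 2*x^2 at the endpoints):
  F(1) − F(−1) = 7/6 − (23/6) = -8/3.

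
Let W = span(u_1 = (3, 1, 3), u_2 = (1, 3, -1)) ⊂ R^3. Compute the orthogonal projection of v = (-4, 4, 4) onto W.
proj_W(v) = (4/5, 28/25, 4/25)

Set up U = [u_1 | ... | u_2] ∈ R^(3×2). The projector onto W = col(U) is P = U (U^T U)^(-1) U^T.
Compute U^T U =
  [19, 3]
  [3, 11],
and U^T v = (4, 4).
Solve U^T U · c = U^T v for the coefficients: c = (4/25, 8/25). The projection is proj_W(v) = U c.
Check: (v - proj_W(v)) · u_1 = 0  (should be 0).
Check: (v - proj_W(v)) · u_2 = 0  (should be 0).
Result: proj_W(v) = (4/5, 28/25, 4/25).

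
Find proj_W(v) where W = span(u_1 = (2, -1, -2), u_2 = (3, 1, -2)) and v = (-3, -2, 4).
proj_W(v) = (-61/15, -22/15, 8/3)

Set up U = [u_1 | ... | u_2] ∈ R^(3×2). The projector onto W = col(U) is P = U (U^T U)^(-1) U^T.
Compute U^T U =
  [9, 9]
  [9, 14],
and U^T v = (-12, -19).
Solve U^T U · c = U^T v for the coefficients: c = (1/15, -7/5). The projection is proj_W(v) = U c.
Check: (v - proj_W(v)) · u_1 = 0  (should be 0).
Check: (v - proj_W(v)) · u_2 = 0  (should be 0).
Result: proj_W(v) = (-61/15, -22/15, 8/3).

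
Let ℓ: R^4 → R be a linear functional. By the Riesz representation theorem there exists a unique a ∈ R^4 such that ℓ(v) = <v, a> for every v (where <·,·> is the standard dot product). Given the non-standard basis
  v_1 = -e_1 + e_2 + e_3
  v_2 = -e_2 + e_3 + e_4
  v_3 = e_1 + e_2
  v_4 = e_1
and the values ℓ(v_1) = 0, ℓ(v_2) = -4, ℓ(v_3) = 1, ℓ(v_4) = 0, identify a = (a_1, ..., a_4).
a = (0, 1, -1, -2)

Write a = (a_1, ..., a_4) in the standard basis. For each basis vector v_i, ℓ(v_i) = <v_i, a> is a linear equation in the a_j's. Collect the n equations into a matrix system V a = ℓ, where row i of V is v_i (expressed in the standard basis). Since V is invertible (lower-triangular with 1s on the diagonal, up to permutation), solve by back-substitution:
  V =
[[-1, 1, 1, 0],
 [0, -1, 1, 1],
 [1, 1, 0, 0],
 [1, 0, 0, 0]]
  V a = (0, -4, 1, 0)
Solving gives a = (0, 1, -1, -2).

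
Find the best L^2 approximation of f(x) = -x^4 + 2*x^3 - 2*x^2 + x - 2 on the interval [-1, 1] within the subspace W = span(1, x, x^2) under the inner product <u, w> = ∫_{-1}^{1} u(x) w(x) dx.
g(x) = -20*x^2/7 + 11*x/5 - 67/35

The best approximation g ∈ W is the orthogonal projection of f onto W. Writing g = a_0 + a_1 x + a_2 x^2, the coefficients solve the normal equations G · a = b where
  G_{ij} = <φ_i, φ_j> and b_i = <f, φ_i>, with φ_0 = 1, φ_1 = x, φ_2 = x^2.
G =
  [2, 0, 2/3]
  [0, 2/3, 0]
  [2/3, 0, 2/5],
b = (-86/15, 22/15, -254/105).
Solving gives a_0 = -67/35, a_1 = 11/5, a_2 = -20/7, so
  g(x) = -20*x^2/7 + 11*x/5 - 67/35.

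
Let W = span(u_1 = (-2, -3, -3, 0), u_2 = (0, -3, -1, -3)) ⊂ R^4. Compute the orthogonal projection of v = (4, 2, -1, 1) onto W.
proj_W(v) = (113/137, 471/274, 383/274, 66/137)

Set up U = [u_1 | ... | u_2] ∈ R^(4×2). The projector onto W = col(U) is P = U (U^T U)^(-1) U^T.
Compute U^T U =
  [22, 12]
  [12, 19],
and U^T v = (-11, -8).
Solve U^T U · c = U^T v for the coefficients: c = (-113/274, -22/137). The projection is proj_W(v) = U c.
Check: (v - proj_W(v)) · u_1 = 0  (should be 0).
Check: (v - proj_W(v)) · u_2 = 0  (should be 0).
Result: proj_W(v) = (113/137, 471/274, 383/274, 66/137).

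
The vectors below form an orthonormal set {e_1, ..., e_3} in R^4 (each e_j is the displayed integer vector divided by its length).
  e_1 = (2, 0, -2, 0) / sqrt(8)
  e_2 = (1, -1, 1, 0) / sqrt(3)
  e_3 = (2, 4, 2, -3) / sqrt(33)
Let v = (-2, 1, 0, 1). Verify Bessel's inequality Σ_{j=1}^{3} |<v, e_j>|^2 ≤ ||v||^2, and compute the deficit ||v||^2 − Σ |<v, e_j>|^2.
Σ |<v, e_j>|^2 = 58/11; ||v||^2 = 6; deficit = 8/11

Write each e_j = u_j / sqrt(<u_j, u_j>) where u_j is the displayed integer vector. Then <v, e_j> = <v, u_j> / sqrt(<u_j, u_j>), so |<v, e_j>|^2 = <v, u_j>^2 / <u_j, u_j>.
Coefficients: <v, e_1> = -4/sqrt(8), <v, e_2> = -3/sqrt(3), <v, e_3> = -3/sqrt(33).
Square and sum: Σ |<v, e_j>|^2 = 58/11.
Compute ||v||^2 = v·v = 6.
Deficit = 6 − 58/11 = 8/11 ≥ 0, confirming Bessel's inequality. (The deficit equals ||v − Σ <v,e_j> e_j||^2, the squared distance from v to span{e_j}.)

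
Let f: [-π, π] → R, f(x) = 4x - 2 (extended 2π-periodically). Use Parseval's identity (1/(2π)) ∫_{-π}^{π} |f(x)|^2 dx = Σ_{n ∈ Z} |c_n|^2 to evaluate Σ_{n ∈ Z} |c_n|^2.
Σ |c_n|^2 = 16π^2/3 + 4

Expand and integrate term by term over [-π, π]:
  ∫ (4x)^2 dx = 16·(2π^3/3); ∫ 2·4·(-2)·x dx = 0 (odd integrand); ∫ (-2)^2 dx = 4·2π.
So (1/(2π)) ∫_{-π}^{π} (4x - 2)^2 dx = 16π^2/3 + 4 = 16π^2/3 + 4.
Parseval ⇒ Σ |c_n|^2 = 16π^2/3 + 4.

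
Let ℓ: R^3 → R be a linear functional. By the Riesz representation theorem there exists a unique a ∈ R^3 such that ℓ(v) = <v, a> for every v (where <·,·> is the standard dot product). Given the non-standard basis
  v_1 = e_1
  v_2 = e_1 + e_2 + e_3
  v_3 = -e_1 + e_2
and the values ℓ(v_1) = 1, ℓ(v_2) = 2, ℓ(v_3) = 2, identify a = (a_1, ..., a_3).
a = (1, 3, -2)

Write a = (a_1, ..., a_3) in the standard basis. For each basis vector v_i, ℓ(v_i) = <v_i, a> is a linear equation in the a_j's. Collect the n equations into a matrix system V a = ℓ, where row i of V is v_i (expressed in the standard basis). Since V is invertible (lower-triangular with 1s on the diagonal, up to permutation), solve by back-substitution:
  V =
[[1, 0, 0],
 [1, 1, 1],
 [-1, 1, 0]]
  V a = (1, 2, 2)
Solving gives a = (1, 3, -2).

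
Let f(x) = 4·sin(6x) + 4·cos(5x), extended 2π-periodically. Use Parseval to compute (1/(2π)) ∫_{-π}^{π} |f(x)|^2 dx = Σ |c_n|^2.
Σ |c_n|^2 = 16

Expand |f|^2 and use orthogonality of {sin(nx), cos(mx)} on [-π, π]:
  ∫_{-π}^{π} sin(nx)^2 dx = π, ∫ cos(mx)^2 dx = π, and cross terms integrate to 0.
So ∫_{-π}^{π} f(x)^2 dx = 4^2 · π + 4^2 · π = (16 + 16)π.
Divide by 2π: (16 + 16)/2 = 16.
By Parseval, this equals Σ |c_n|^2.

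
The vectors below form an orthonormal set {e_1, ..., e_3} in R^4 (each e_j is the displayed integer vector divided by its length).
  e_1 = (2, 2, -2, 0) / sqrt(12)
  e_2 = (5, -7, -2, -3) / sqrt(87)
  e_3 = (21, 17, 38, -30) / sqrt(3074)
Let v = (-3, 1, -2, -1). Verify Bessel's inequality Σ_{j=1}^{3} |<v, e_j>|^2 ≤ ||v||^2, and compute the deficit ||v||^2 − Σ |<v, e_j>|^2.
Σ |<v, e_j>|^2 = 283/53; ||v||^2 = 15; deficit = 512/53

Write each e_j = u_j / sqrt(<u_j, u_j>) where u_j is the displayed integer vector. Then <v, e_j> = <v, u_j> / sqrt(<u_j, u_j>), so |<v, e_j>|^2 = <v, u_j>^2 / <u_j, u_j>.
Coefficients: <v, e_1> = 0/sqrt(12), <v, e_2> = -15/sqrt(87), <v, e_3> = -92/sqrt(3074).
Square and sum: Σ |<v, e_j>|^2 = 283/53.
Compute ||v||^2 = v·v = 15.
Deficit = 15 − 283/53 = 512/53 ≥ 0, confirming Bessel's inequality. (The deficit equals ||v − Σ <v,e_j> e_j||^2, the squared distance from v to span{e_j}.)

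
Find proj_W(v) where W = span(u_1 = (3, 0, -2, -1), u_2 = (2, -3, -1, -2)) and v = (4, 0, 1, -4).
proj_W(v) = (223/76, -105/76, -137/76, -121/76)

Set up U = [u_1 | ... | u_2] ∈ R^(4×2). The projector onto W = col(U) is P = U (U^T U)^(-1) U^T.
Compute U^T U =
  [14, 10]
  [10, 18],
and U^T v = (14, 15).
Solve U^T U · c = U^T v for the coefficients: c = (51/76, 35/76). The projection is proj_W(v) = U c.
Check: (v - proj_W(v)) · u_1 = 0  (should be 0).
Check: (v - proj_W(v)) · u_2 = 0  (should be 0).
Result: proj_W(v) = (223/76, -105/76, -137/76, -121/76).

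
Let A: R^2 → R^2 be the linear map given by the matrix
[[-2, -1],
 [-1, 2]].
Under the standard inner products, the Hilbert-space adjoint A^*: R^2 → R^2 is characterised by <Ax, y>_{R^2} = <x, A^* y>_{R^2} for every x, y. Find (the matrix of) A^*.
A^* = A^T =
[[-2, -1],
 [-1, 2]]

For real matrices with standard dot products, the defining identity <Ax, y> = <x, A^* y> gives (Ax)^T y = x^T (A^*) y, i.e. x^T A^T y = x^T (A^*) y. Since this holds for all x, y, we must have A^* = A^T. Therefore
A^* =
[[-2, -1],
 [-1, 2]].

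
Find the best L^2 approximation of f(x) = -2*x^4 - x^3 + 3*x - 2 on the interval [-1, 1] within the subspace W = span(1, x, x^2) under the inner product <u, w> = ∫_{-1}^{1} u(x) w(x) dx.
g(x) = -12*x^2/7 + 12*x/5 - 64/35

The best approximation g ∈ W is the orthogonal projection of f onto W. Writing g = a_0 + a_1 x + a_2 x^2, the coefficients solve the normal equations G · a = b where
  G_{ij} = <φ_i, φ_j> and b_i = <f, φ_i>, with φ_0 = 1, φ_1 = x, φ_2 = x^2.
G =
  [2, 0, 2/3]
  [0, 2/3, 0]
  [2/3, 0, 2/5],
b = (-24/5, 8/5, -40/21).
Solving gives a_0 = -64/35, a_1 = 12/5, a_2 = -12/7, so
  g(x) = -12*x^2/7 + 12*x/5 - 64/35.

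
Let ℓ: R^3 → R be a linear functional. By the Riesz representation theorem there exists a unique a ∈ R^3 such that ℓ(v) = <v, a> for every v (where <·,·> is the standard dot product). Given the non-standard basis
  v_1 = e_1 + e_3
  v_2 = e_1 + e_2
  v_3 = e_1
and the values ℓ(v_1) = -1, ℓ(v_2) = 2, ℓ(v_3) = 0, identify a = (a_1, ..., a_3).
a = (0, 2, -1)

Write a = (a_1, ..., a_3) in the standard basis. For each basis vector v_i, ℓ(v_i) = <v_i, a> is a linear equation in the a_j's. Collect the n equations into a matrix system V a = ℓ, where row i of V is v_i (expressed in the standard basis). Since V is invertible (lower-triangular with 1s on the diagonal, up to permutation), solve by back-substitution:
  V =
[[1, 0, 1],
 [1, 1, 0],
 [1, 0, 0]]
  V a = (-1, 2, 0)
Solving gives a = (0, 2, -1).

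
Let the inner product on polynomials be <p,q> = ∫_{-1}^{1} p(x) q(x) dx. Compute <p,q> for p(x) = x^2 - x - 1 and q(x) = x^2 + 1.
<p,q> = -8/5

Expand the product: p(x)·q(x) = x^4 - x^3 - x - 1.
∫_{-1}^{1} of each monomial x^k gives [2/(k+1) if k even, 0 if k odd]. Integrating term-by-term (or equivalently evaluating the antiderivative F(x) = x^5/5 - x^4/4 - x^2/2 - x at the endpoints):
  F(1) − F(−1) = -31/20 − (1/20) = -8/5.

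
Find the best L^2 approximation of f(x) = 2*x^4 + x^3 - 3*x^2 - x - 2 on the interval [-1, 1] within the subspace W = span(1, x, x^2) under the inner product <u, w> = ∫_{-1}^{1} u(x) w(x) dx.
g(x) = -9*x^2/7 - 2*x/5 - 76/35

The best approximation g ∈ W is the orthogonal projection of f onto W. Writing g = a_0 + a_1 x + a_2 x^2, the coefficients solve the normal equations G · a = b where
  G_{ij} = <φ_i, φ_j> and b_i = <f, φ_i>, with φ_0 = 1, φ_1 = x, φ_2 = x^2.
G =
  [2, 0, 2/3]
  [0, 2/3, 0]
  [2/3, 0, 2/5],
b = (-26/5, -4/15, -206/105).
Solving gives a_0 = -76/35, a_1 = -2/5, a_2 = -9/7, so
  g(x) = -9*x^2/7 - 2*x/5 - 76/35.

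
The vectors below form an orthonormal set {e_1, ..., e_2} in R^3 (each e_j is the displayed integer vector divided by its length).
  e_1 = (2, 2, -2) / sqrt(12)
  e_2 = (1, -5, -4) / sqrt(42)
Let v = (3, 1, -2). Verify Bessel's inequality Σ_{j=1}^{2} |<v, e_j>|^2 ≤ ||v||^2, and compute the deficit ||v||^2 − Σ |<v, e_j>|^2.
Σ |<v, e_j>|^2 = 90/7; ||v||^2 = 14; deficit = 8/7

Write each e_j = u_j / sqrt(<u_j, u_j>) where u_j is the displayed integer vector. Then <v, e_j> = <v, u_j> / sqrt(<u_j, u_j>), so |<v, e_j>|^2 = <v, u_j>^2 / <u_j, u_j>.
Coefficients: <v, e_1> = 12/sqrt(12), <v, e_2> = 6/sqrt(42).
Square and sum: Σ |<v, e_j>|^2 = 90/7.
Compute ||v||^2 = v·v = 14.
Deficit = 14 − 90/7 = 8/7 ≥ 0, confirming Bessel's inequality. (The deficit equals ||v − Σ <v,e_j> e_j||^2, the squared distance from v to span{e_j}.)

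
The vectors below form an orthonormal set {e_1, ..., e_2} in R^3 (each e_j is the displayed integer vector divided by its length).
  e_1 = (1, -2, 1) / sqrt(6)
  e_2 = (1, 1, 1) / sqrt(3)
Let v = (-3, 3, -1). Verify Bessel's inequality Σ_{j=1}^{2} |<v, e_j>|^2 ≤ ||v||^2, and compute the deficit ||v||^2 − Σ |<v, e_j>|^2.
Σ |<v, e_j>|^2 = 17; ||v||^2 = 19; deficit = 2

Write each e_j = u_j / sqrt(<u_j, u_j>) where u_j is the displayed integer vector. Then <v, e_j> = <v, u_j> / sqrt(<u_j, u_j>), so |<v, e_j>|^2 = <v, u_j>^2 / <u_j, u_j>.
Coefficients: <v, e_1> = -10/sqrt(6), <v, e_2> = -1/sqrt(3).
Square and sum: Σ |<v, e_j>|^2 = 17.
Compute ||v||^2 = v·v = 19.
Deficit = 19 − 17 = 2 ≥ 0, confirming Bessel's inequality. (The deficit equals ||v − Σ <v,e_j> e_j||^2, the squared distance from v to span{e_j}.)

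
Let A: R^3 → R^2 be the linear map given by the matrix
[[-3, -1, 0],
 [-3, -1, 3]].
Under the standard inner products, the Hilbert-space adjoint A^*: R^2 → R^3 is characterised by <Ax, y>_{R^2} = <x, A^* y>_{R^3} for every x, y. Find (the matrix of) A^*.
A^* = A^T =
[[-3, -3],
 [-1, -1],
 [0, 3]]

For real matrices with standard dot products, the defining identity <Ax, y> = <x, A^* y> gives (Ax)^T y = x^T (A^*) y, i.e. x^T A^T y = x^T (A^*) y. Since this holds for all x, y, we must have A^* = A^T. Therefore
A^* =
[[-3, -3],
 [-1, -1],
 [0, 3]].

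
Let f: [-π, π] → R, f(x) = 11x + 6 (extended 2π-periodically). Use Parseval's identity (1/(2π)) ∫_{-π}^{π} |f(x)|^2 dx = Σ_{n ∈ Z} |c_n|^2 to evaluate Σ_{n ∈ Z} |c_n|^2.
Σ |c_n|^2 = 121π^2/3 + 36

Expand and integrate term by term over [-π, π]:
  ∫ (11x)^2 dx = 121·(2π^3/3); ∫ 2·11·(6)·x dx = 0 (odd integrand); ∫ 6^2 dx = 36·2π.
So (1/(2π)) ∫_{-π}^{π} (11x + 6)^2 dx = 121π^2/3 + 36 = 121π^2/3 + 36.
Parseval ⇒ Σ |c_n|^2 = 121π^2/3 + 36.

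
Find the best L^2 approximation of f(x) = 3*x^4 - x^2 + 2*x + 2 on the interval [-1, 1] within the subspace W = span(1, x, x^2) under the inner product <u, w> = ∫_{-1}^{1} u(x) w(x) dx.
g(x) = 11*x^2/7 + 2*x + 61/35

The best approximation g ∈ W is the orthogonal projection of f onto W. Writing g = a_0 + a_1 x + a_2 x^2, the coefficients solve the normal equations G · a = b where
  G_{ij} = <φ_i, φ_j> and b_i = <f, φ_i>, with φ_0 = 1, φ_1 = x, φ_2 = x^2.
G =
  [2, 0, 2/3]
  [0, 2/3, 0]
  [2/3, 0, 2/5],
b = (68/15, 4/3, 188/105).
Solving gives a_0 = 61/35, a_1 = 2, a_2 = 11/7, so
  g(x) = 11*x^2/7 + 2*x + 61/35.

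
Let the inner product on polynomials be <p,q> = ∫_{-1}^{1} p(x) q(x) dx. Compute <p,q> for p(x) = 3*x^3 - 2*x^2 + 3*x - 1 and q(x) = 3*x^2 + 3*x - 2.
<p,q> = 178/15

Expand the product: p(x)·q(x) = 9*x^5 + 3*x^4 - 3*x^3 + 10*x^2 - 9*x + 2.
∫_{-1}^{1} of each monomial x^k gives [2/(k+1) if k even, 0 if k odd]. Integrating term-by-term (or equivalently evaluating the antiderivative F(x) = 3*x^6/2 + 3*x^5/5 - 3*x^4/4 + 10*x^3/3 - 9*x^2/2 + 2*x at the endpoints):
  F(1) − F(−1) = 131/60 − (-581/60) = 178/15.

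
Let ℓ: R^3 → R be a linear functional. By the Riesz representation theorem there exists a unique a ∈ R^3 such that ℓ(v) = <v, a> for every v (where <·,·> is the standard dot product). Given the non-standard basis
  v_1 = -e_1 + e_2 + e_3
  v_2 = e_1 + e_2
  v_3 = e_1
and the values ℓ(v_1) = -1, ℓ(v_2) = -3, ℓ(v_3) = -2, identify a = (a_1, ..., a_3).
a = (-2, -1, -2)

Write a = (a_1, ..., a_3) in the standard basis. For each basis vector v_i, ℓ(v_i) = <v_i, a> is a linear equation in the a_j's. Collect the n equations into a matrix system V a = ℓ, where row i of V is v_i (expressed in the standard basis). Since V is invertible (lower-triangular with 1s on the diagonal, up to permutation), solve by back-substitution:
  V =
[[-1, 1, 1],
 [1, 1, 0],
 [1, 0, 0]]
  V a = (-1, -3, -2)
Solving gives a = (-2, -1, -2).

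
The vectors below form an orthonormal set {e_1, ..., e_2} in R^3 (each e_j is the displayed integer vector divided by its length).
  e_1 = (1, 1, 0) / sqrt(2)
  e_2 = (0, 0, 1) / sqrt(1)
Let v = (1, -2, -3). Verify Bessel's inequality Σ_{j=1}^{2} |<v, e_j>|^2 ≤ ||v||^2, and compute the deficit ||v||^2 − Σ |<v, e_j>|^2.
Σ |<v, e_j>|^2 = 19/2; ||v||^2 = 14; deficit = 9/2

Write each e_j = u_j / sqrt(<u_j, u_j>) where u_j is the displayed integer vector. Then <v, e_j> = <v, u_j> / sqrt(<u_j, u_j>), so |<v, e_j>|^2 = <v, u_j>^2 / <u_j, u_j>.
Coefficients: <v, e_1> = -1/sqrt(2), <v, e_2> = -3/sqrt(1).
Square and sum: Σ |<v, e_j>|^2 = 19/2.
Compute ||v||^2 = v·v = 14.
Deficit = 14 − 19/2 = 9/2 ≥ 0, confirming Bessel's inequality. (The deficit equals ||v − Σ <v,e_j> e_j||^2, the squared distance from v to span{e_j}.)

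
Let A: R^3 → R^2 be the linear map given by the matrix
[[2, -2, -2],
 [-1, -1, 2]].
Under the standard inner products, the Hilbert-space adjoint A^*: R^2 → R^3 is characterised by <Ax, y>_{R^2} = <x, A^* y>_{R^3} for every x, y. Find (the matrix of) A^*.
A^* = A^T =
[[2, -1],
 [-2, -1],
 [-2, 2]]

For real matrices with standard dot products, the defining identity <Ax, y> = <x, A^* y> gives (Ax)^T y = x^T (A^*) y, i.e. x^T A^T y = x^T (A^*) y. Since this holds for all x, y, we must have A^* = A^T. Therefore
A^* =
[[2, -1],
 [-2, -1],
 [-2, 2]].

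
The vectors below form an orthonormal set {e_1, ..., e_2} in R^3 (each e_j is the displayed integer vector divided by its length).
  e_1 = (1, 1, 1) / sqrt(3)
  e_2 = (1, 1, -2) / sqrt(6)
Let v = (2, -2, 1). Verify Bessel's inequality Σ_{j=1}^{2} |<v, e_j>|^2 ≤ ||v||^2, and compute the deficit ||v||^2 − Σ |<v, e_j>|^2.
Σ |<v, e_j>|^2 = 1; ||v||^2 = 9; deficit = 8

Write each e_j = u_j / sqrt(<u_j, u_j>) where u_j is the displayed integer vector. Then <v, e_j> = <v, u_j> / sqrt(<u_j, u_j>), so |<v, e_j>|^2 = <v, u_j>^2 / <u_j, u_j>.
Coefficients: <v, e_1> = 1/sqrt(3), <v, e_2> = -2/sqrt(6).
Square and sum: Σ |<v, e_j>|^2 = 1.
Compute ||v||^2 = v·v = 9.
Deficit = 9 − 1 = 8 ≥ 0, confirming Bessel's inequality. (The deficit equals ||v − Σ <v,e_j> e_j||^2, the squared distance from v to span{e_j}.)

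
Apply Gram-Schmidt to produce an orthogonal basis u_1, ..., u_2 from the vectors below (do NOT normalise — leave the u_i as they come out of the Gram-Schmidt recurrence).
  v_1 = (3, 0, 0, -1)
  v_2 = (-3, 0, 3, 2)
Orthogonal basis:
  u_1 = (3, 0, 0, -1)
  u_2 = (3/10, 0, 3, 9/10)

Apply the Gram-Schmidt recurrence
  u_1 = v_1
  u_i = v_i − Σ_{j<i} ((v_i · u_j) / (u_j · u_j)) · u_j.

Step by step this gives:
  u_1 = (3, 0, 0, -1)
  u_2 = (3/10, 0, 3, 9/10)

Orthogonality check:
  u_2 · u_1 = 0 (should be 0)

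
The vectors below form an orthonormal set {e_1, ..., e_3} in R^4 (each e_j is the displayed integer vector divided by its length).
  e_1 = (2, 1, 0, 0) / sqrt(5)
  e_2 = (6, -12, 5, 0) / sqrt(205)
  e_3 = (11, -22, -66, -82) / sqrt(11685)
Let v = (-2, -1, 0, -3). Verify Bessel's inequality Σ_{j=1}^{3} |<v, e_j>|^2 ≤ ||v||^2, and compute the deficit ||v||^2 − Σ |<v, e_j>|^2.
Σ |<v, e_j>|^2 = 967/95; ||v||^2 = 14; deficit = 363/95

Write each e_j = u_j / sqrt(<u_j, u_j>) where u_j is the displayed integer vector. Then <v, e_j> = <v, u_j> / sqrt(<u_j, u_j>), so |<v, e_j>|^2 = <v, u_j>^2 / <u_j, u_j>.
Coefficients: <v, e_1> = -5/sqrt(5), <v, e_2> = 0/sqrt(205), <v, e_3> = 246/sqrt(11685).
Square and sum: Σ |<v, e_j>|^2 = 967/95.
Compute ||v||^2 = v·v = 14.
Deficit = 14 − 967/95 = 363/95 ≥ 0, confirming Bessel's inequality. (The deficit equals ||v − Σ <v,e_j> e_j||^2, the squared distance from v to span{e_j}.)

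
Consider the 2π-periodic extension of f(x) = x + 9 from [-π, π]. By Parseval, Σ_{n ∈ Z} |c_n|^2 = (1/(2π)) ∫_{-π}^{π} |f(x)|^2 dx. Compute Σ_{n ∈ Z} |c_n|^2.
Σ |c_n|^2 = π^2/3 + 81

Expand and integrate term by term over [-π, π]:
  ∫ (x)^2 dx = 1·(2π^3/3); ∫ 2·1·(9)·x dx = 0 (odd integrand); ∫ 9^2 dx = 81·2π.
So (1/(2π)) ∫_{-π}^{π} (x + 9)^2 dx = 1π^2/3 + 81 = π^2/3 + 81.
Parseval ⇒ Σ |c_n|^2 = π^2/3 + 81.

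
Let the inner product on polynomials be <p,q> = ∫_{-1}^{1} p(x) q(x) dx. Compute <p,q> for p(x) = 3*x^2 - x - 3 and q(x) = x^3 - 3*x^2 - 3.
<p,q> = 14

Expand the product: p(x)·q(x) = 3*x^5 - 10*x^4 + 3*x + 9.
∫_{-1}^{1} of each monomial x^k gives [2/(k+1) if k even, 0 if k odd]. Integrating term-by-term (or equivalently evaluating the antiderivative F(x) = x^6/2 - 2*x^5 + 3*x^2/2 + 9*x at the endpoints):
  F(1) − F(−1) = 9 − (-5) = 14.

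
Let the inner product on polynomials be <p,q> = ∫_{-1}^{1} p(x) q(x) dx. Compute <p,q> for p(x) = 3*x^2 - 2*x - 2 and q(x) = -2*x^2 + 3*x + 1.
<p,q> = -86/15

Expand the product: p(x)·q(x) = -6*x^4 + 13*x^3 + x^2 - 8*x - 2.
∫_{-1}^{1} of each monomial x^k gives [2/(k+1) if k even, 0 if k odd]. Integrating term-by-term (or equivalently evaluating the antiderivative F(x) = -6*x^5/5 + 13*x^4/4 + x^3/3 - 4*x^2 - 2*x at the endpoints):
  F(1) − F(−1) = -217/60 − (127/60) = -86/15.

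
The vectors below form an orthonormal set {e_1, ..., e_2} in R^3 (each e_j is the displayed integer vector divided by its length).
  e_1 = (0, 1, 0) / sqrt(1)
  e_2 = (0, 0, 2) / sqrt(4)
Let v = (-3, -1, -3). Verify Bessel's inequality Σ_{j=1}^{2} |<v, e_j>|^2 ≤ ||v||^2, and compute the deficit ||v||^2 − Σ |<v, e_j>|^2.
Σ |<v, e_j>|^2 = 10; ||v||^2 = 19; deficit = 9

Write each e_j = u_j / sqrt(<u_j, u_j>) where u_j is the displayed integer vector. Then <v, e_j> = <v, u_j> / sqrt(<u_j, u_j>), so |<v, e_j>|^2 = <v, u_j>^2 / <u_j, u_j>.
Coefficients: <v, e_1> = -1/sqrt(1), <v, e_2> = -6/sqrt(4).
Square and sum: Σ |<v, e_j>|^2 = 10.
Compute ||v||^2 = v·v = 19.
Deficit = 19 − 10 = 9 ≥ 0, confirming Bessel's inequality. (The deficit equals ||v − Σ <v,e_j> e_j||^2, the squared distance from v to span{e_j}.)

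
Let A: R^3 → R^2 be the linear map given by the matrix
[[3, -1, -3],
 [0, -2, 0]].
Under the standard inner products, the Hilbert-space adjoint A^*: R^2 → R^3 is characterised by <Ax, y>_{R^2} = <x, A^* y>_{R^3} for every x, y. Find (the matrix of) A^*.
A^* = A^T =
[[3, 0],
 [-1, -2],
 [-3, 0]]

For real matrices with standard dot products, the defining identity <Ax, y> = <x, A^* y> gives (Ax)^T y = x^T (A^*) y, i.e. x^T A^T y = x^T (A^*) y. Since this holds for all x, y, we must have A^* = A^T. Therefore
A^* =
[[3, 0],
 [-1, -2],
 [-3, 0]].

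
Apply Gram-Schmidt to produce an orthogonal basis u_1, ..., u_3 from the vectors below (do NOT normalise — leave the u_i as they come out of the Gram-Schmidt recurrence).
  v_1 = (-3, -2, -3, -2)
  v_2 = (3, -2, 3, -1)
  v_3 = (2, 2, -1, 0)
Orthogonal basis:
  u_1 = (-3, -2, -3, -2)
  u_2 = (21/13, -38/13, 21/13, -25/13)
  u_3 = (719/454, 171/227, -643/454, -228/227)

Apply the Gram-Schmidt recurrence
  u_1 = v_1
  u_i = v_i − Σ_{j<i} ((v_i · u_j) / (u_j · u_j)) · u_j.

Step by step this gives:
  u_1 = (-3, -2, -3, -2)
  u_2 = (21/13, -38/13, 21/13, -25/13)
  u_3 = (719/454, 171/227, -643/454, -228/227)

Orthogonality check:
  u_2 · u_1 = 0 (should be 0)
  u_3 · u_1 = 0 (should be 0)
  u_3 · u_2 = 0 (should be 0)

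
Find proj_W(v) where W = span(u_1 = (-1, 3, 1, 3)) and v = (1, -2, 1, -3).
proj_W(v) = (3/4, -9/4, -3/4, -9/4)

Set up U = [u_1 | ... | u_1] ∈ R^(4×1). The projector onto W = col(U) is P = U (U^T U)^(-1) U^T.
Compute U^T U =
  [20],
and U^T v = (-15).
Solve U^T U · c = U^T v for the coefficients: c = (-3/4). The projection is proj_W(v) = U c.
Check: (v - proj_W(v)) · u_1 = 0  (should be 0).
Result: proj_W(v) = (3/4, -9/4, -3/4, -9/4).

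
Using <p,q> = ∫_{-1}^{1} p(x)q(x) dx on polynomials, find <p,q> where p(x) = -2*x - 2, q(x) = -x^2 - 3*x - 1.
<p,q> = 28/3

Expand the product: p(x)·q(x) = 2*x^3 + 8*x^2 + 8*x + 2.
∫_{-1}^{1} of each monomial x^k gives [2/(k+1) if k even, 0 if k odd]. Integrating term-by-term (or equivalently evaluating the antiderivative F(x) = x^4/2 + 8*x^3/3 + 4*x^2 + 2*x at the endpoints):
  F(1) − F(−1) = 55/6 − (-1/6) = 28/3.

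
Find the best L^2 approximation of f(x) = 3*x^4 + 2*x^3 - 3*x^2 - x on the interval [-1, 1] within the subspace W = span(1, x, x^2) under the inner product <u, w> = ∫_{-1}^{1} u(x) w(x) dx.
g(x) = -3*x^2/7 + x/5 - 9/35

The best approximation g ∈ W is the orthogonal projection of f onto W. Writing g = a_0 + a_1 x + a_2 x^2, the coefficients solve the normal equations G · a = b where
  G_{ij} = <φ_i, φ_j> and b_i = <f, φ_i>, with φ_0 = 1, φ_1 = x, φ_2 = x^2.
G =
  [2, 0, 2/3]
  [0, 2/3, 0]
  [2/3, 0, 2/5],
b = (-4/5, 2/15, -12/35).
Solving gives a_0 = -9/35, a_1 = 1/5, a_2 = -3/7, so
  g(x) = -3*x^2/7 + x/5 - 9/35.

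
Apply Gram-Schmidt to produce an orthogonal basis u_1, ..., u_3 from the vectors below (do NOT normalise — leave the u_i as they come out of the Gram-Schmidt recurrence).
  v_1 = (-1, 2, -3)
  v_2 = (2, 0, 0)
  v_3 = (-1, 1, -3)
Orthogonal basis:
  u_1 = (-1, 2, -3)
  u_2 = (13/7, 2/7, -3/7)
  u_3 = (0, -9/13, -6/13)

Apply the Gram-Schmidt recurrence
  u_1 = v_1
  u_i = v_i − Σ_{j<i} ((v_i · u_j) / (u_j · u_j)) · u_j.

Step by step this gives:
  u_1 = (-1, 2, -3)
  u_2 = (13/7, 2/7, -3/7)
  u_3 = (0, -9/13, -6/13)

Orthogonality check:
  u_2 · u_1 = 0 (should be 0)
  u_3 · u_1 = 0 (should be 0)
  u_3 · u_2 = 0 (should be 0)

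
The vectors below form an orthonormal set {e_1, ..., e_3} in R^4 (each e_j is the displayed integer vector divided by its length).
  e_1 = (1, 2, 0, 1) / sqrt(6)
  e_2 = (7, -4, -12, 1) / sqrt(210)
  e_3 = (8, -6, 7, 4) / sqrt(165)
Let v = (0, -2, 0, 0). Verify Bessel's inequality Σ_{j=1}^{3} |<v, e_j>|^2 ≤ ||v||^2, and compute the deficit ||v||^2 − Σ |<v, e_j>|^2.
Σ |<v, e_j>|^2 = 296/77; ||v||^2 = 4; deficit = 12/77

Write each e_j = u_j / sqrt(<u_j, u_j>) where u_j is the displayed integer vector. Then <v, e_j> = <v, u_j> / sqrt(<u_j, u_j>), so |<v, e_j>|^2 = <v, u_j>^2 / <u_j, u_j>.
Coefficients: <v, e_1> = -4/sqrt(6), <v, e_2> = 8/sqrt(210), <v, e_3> = 12/sqrt(165).
Square and sum: Σ |<v, e_j>|^2 = 296/77.
Compute ||v||^2 = v·v = 4.
Deficit = 4 − 296/77 = 12/77 ≥ 0, confirming Bessel's inequality. (The deficit equals ||v − Σ <v,e_j> e_j||^2, the squared distance from v to span{e_j}.)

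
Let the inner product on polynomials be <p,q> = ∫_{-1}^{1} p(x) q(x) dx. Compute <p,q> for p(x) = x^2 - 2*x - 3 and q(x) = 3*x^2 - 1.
<p,q> = 8/15

Expand the product: p(x)·q(x) = 3*x^4 - 6*x^3 - 10*x^2 + 2*x + 3.
∫_{-1}^{1} of each monomial x^k gives [2/(k+1) if k even, 0 if k odd]. Integrating term-by-term (or equivalently evaluating the antiderivative F(x) = 3*x^5/5 - 3*x^4/2 - 10*x^3/3 + x^2 + 3*x at the endpoints):
  F(1) − F(−1) = -7/30 − (-23/30) = 8/15.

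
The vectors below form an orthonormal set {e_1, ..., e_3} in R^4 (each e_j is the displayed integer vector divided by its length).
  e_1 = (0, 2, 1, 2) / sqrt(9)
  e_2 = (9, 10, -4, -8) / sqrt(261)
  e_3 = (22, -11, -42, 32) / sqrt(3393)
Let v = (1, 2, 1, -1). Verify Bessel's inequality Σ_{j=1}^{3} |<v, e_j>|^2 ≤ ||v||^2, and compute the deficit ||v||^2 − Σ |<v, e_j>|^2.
Σ |<v, e_j>|^2 = 794/117; ||v||^2 = 7; deficit = 25/117

Write each e_j = u_j / sqrt(<u_j, u_j>) where u_j is the displayed integer vector. Then <v, e_j> = <v, u_j> / sqrt(<u_j, u_j>), so |<v, e_j>|^2 = <v, u_j>^2 / <u_j, u_j>.
Coefficients: <v, e_1> = 3/sqrt(9), <v, e_2> = 33/sqrt(261), <v, e_3> = -74/sqrt(3393).
Square and sum: Σ |<v, e_j>|^2 = 794/117.
Compute ||v||^2 = v·v = 7.
Deficit = 7 − 794/117 = 25/117 ≥ 0, confirming Bessel's inequality. (The deficit equals ||v − Σ <v,e_j> e_j||^2, the squared distance from v to span{e_j}.)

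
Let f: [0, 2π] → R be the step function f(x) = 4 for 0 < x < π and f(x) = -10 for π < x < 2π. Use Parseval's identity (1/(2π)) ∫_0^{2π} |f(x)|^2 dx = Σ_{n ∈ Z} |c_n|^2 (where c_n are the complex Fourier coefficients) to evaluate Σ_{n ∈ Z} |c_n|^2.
Σ |c_n|^2 = 58

Parseval equates the L^2 energy of f (normalised by 1/(2π)) with the ℓ^2 sum of its Fourier coefficients: (1/(2π)) ∫_0^{2π} |f|^2 = Σ |c_n|^2.
Compute the left side: (1/(2π)) [∫_0^π 4^2 dx + ∫_π^{2π} (-10)^2 dx] = (1/(2π)) · (16π + 100π) = (16 + 100)/2 = 58.
So Σ_{n ∈ Z} |c_n|^2 = 58.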